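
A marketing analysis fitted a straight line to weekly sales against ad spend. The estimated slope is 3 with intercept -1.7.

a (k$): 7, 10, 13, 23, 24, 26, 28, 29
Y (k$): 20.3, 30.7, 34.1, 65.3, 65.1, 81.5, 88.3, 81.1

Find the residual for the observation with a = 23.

Ŷ = -1.7 + 3·23 = 67.3
e = 65.3 − 67.3 = -2

e = -2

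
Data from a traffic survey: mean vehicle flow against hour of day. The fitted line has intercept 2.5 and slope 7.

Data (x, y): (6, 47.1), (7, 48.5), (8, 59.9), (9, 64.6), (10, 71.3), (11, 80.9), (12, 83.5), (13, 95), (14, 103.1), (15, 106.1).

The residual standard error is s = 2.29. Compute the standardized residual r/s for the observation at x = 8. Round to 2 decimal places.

0.61

ŷ = 2.5 + 7·8 = 58.5
r = 59.9 − 58.5 = 1.4
r/s = 1.4 / 2.29 = 0.61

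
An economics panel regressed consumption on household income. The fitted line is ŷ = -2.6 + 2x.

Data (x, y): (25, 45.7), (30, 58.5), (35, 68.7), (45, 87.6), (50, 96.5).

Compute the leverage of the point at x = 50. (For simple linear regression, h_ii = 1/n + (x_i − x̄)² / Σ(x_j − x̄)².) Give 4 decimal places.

h = 0.5930

x̄ = (25 + 30 + 35 + 45 + 50)/5 = 37
Σ(x − x̄)² = 144 + 49 + 4 + 64 + 169 = 430
h = 1/5 + (13)²/430 = 0.2 + 0.393023 = 0.5930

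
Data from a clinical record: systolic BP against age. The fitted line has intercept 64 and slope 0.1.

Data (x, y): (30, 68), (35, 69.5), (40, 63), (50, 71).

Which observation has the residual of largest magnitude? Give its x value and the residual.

x = 40, e = -5

x=30: ŷ = 64 + 0.1·30 = 67; e = 68 − 67 = 1
x=35: ŷ = 64 + 0.1·35 = 67.5; e = 69.5 − 67.5 = 2
x=40: ŷ = 64 + 0.1·40 = 68; e = 63 − 68 = -5
x=50: ŷ = 64 + 0.1·50 = 69; e = 71 − 69 = 2
Largest |e| is 5 at x = 40, residual -5.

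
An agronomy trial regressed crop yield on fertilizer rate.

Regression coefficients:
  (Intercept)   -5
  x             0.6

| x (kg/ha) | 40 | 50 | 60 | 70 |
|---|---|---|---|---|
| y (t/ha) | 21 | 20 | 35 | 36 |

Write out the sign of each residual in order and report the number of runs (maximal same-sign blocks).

4 runs

x=40: ŷ = -5 + 0.6·40 = 19; e = 21 − 19 = 2
x=50: ŷ = -5 + 0.6·50 = 25; e = 20 − 25 = -5
x=60: ŷ = -5 + 0.6·60 = 31; e = 35 − 31 = 4
x=70: ŷ = -5 + 0.6·70 = 37; e = 36 − 37 = -1
Signs: + − + −
Runs: +×1, −×1, +×1, −×1 → 4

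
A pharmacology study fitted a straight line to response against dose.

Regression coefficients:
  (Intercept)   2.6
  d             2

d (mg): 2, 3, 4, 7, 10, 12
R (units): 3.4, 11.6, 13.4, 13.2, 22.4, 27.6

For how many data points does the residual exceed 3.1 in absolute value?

2

d=2: ŷ = 2.6 + 2·2 = 6.6; e = 3.4 − 6.6 = -3.2
d=3: ŷ = 2.6 + 2·3 = 8.6; e = 11.6 − 8.6 = 3
d=4: ŷ = 2.6 + 2·4 = 10.6; e = 13.4 − 10.6 = 2.8
d=7: ŷ = 2.6 + 2·7 = 16.6; e = 13.2 − 16.6 = -3.4
d=10: ŷ = 2.6 + 2·10 = 22.6; e = 22.4 − 22.6 = -0.2
d=12: ŷ = 2.6 + 2·12 = 26.6; e = 27.6 − 26.6 = 1
|e| > 3.1: d=2 (|e|=3.2), d=7 (|e|=3.4) → 2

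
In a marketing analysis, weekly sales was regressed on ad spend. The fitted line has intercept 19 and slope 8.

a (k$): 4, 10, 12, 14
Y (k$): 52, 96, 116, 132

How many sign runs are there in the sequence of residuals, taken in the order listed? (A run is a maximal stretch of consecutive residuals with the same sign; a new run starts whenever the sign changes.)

a=4: Ŷ = 19 + 8·4 = 51; e = 52 − 51 = 1
a=10: Ŷ = 19 + 8·10 = 99; e = 96 − 99 = -3
a=12: Ŷ = 19 + 8·12 = 115; e = 116 − 115 = 1
a=14: Ŷ = 19 + 8·14 = 131; e = 132 − 131 = 1
Signs: + − + +
Runs: +×1, −×1, +×2 → 3

3 runs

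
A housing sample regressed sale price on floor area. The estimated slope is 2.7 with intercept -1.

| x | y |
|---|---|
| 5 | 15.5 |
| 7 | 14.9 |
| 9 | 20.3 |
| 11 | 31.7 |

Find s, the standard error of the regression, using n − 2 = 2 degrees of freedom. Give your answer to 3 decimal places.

s = 4.243

x=5: ŷ = -1 + 2.7·5 = 12.5; e = 15.5 − 12.5 = 3
x=7: ŷ = -1 + 2.7·7 = 17.9; e = 14.9 − 17.9 = -3
x=9: ŷ = -1 + 2.7·9 = 23.3; e = 20.3 − 23.3 = -3
x=11: ŷ = -1 + 2.7·11 = 28.7; e = 31.7 − 28.7 = 3
SSE = 9 + 9 + 9 + 9 = 36
s = √(36/2) = √18 ≈ 4.243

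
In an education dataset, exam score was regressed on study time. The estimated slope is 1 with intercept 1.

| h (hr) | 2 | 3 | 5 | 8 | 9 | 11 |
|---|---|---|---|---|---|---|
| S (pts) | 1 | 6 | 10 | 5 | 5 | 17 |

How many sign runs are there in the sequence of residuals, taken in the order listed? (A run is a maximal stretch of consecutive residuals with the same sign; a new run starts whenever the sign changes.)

4 runs

h=2: ŷ = 1 + 2 = 3; r = 1 − 3 = -2
h=3: ŷ = 1 + 3 = 4; r = 6 − 4 = 2
h=5: ŷ = 1 + 5 = 6; r = 10 − 6 = 4
h=8: ŷ = 1 + 8 = 9; r = 5 − 9 = -4
h=9: ŷ = 1 + 9 = 10; r = 5 − 10 = -5
h=11: ŷ = 1 + 11 = 12; r = 17 − 12 = 5
Signs: − + + − − +
Runs: −×1, +×2, −×2, +×1 → 4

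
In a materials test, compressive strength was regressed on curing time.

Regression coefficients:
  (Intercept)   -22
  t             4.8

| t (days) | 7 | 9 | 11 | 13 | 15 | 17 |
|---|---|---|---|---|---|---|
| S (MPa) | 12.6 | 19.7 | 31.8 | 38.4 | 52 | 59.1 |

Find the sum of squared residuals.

SSE = 12.5

t=7: Ŝ = -22 + 4.8·7 = 11.6; r = 12.6 − 11.6 = 1
t=9: Ŝ = -22 + 4.8·9 = 21.2; r = 19.7 − 21.2 = -1.5
t=11: Ŝ = -22 + 4.8·11 = 30.8; r = 31.8 − 30.8 = 1
t=13: Ŝ = -22 + 4.8·13 = 40.4; r = 38.4 − 40.4 = -2
t=15: Ŝ = -22 + 4.8·15 = 50; r = 52 − 50 = 2
t=17: Ŝ = -22 + 4.8·17 = 59.6; r = 59.1 − 59.6 = -0.5
SSE = 1 + 2.25 + 1 + 4 + 4 + 0.25 = 12.5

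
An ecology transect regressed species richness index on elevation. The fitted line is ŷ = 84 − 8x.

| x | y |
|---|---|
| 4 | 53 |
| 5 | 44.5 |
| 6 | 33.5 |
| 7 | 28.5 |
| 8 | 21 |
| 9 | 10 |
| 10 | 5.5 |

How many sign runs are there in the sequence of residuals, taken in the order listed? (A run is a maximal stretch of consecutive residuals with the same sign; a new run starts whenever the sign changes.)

x=4: ŷ = 84 − 8·4 = 52; e = 53 − 52 = 1
x=5: ŷ = 84 − 8·5 = 44; e = 44.5 − 44 = 0.5
x=6: ŷ = 84 − 8·6 = 36; e = 33.5 − 36 = -2.5
x=7: ŷ = 84 − 8·7 = 28; e = 28.5 − 28 = 0.5
x=8: ŷ = 84 − 8·8 = 20; e = 21 − 20 = 1
x=9: ŷ = 84 − 8·9 = 12; e = 10 − 12 = -2
x=10: ŷ = 84 − 8·10 = 4; e = 5.5 − 4 = 1.5
Signs: + + − + + − +
Runs: +×2, −×1, +×2, −×1, +×1 → 5

5 runs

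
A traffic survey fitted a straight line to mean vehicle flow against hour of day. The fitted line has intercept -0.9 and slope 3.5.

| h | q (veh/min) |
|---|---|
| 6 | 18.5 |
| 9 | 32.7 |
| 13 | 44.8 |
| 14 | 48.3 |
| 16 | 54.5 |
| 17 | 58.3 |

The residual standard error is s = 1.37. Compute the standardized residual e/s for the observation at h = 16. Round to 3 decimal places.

-0.438

ŷ = -0.9 + 3.5·16 = 55.1
e = 54.5 − 55.1 = -0.6
e/s = -0.6 / 1.37 = -0.438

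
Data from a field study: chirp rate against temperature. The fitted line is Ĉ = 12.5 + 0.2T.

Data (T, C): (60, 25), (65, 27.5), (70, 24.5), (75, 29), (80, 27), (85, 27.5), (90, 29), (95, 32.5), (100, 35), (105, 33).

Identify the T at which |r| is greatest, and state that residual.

T = 100, r = 2.5

T=60: Ĉ = 12.5 + 0.2·60 = 24.5; r = 25 − 24.5 = 0.5
T=65: Ĉ = 12.5 + 0.2·65 = 25.5; r = 27.5 − 25.5 = 2
T=70: Ĉ = 12.5 + 0.2·70 = 26.5; r = 24.5 − 26.5 = -2
T=75: Ĉ = 12.5 + 0.2·75 = 27.5; r = 29 − 27.5 = 1.5
T=80: Ĉ = 12.5 + 0.2·80 = 28.5; r = 27 − 28.5 = -1.5
T=85: Ĉ = 12.5 + 0.2·85 = 29.5; r = 27.5 − 29.5 = -2
T=90: Ĉ = 12.5 + 0.2·90 = 30.5; r = 29 − 30.5 = -1.5
T=95: Ĉ = 12.5 + 0.2·95 = 31.5; r = 32.5 − 31.5 = 1
T=100: Ĉ = 12.5 + 0.2·100 = 32.5; r = 35 − 32.5 = 2.5
T=105: Ĉ = 12.5 + 0.2·105 = 33.5; r = 33 − 33.5 = -0.5
Largest |r| is 2.5 at T = 100, residual 2.5.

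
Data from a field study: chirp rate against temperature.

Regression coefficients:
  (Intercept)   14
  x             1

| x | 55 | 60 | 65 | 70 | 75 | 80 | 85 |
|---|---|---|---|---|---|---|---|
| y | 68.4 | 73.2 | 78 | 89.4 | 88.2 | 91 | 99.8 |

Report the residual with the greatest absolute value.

x=55: ŷ = 14 + 55 = 69; e = 68.4 − 69 = -0.6
x=60: ŷ = 14 + 60 = 74; e = 73.2 − 74 = -0.8
x=65: ŷ = 14 + 65 = 79; e = 78 − 79 = -1
x=70: ŷ = 14 + 70 = 84; e = 89.4 − 84 = 5.4
x=75: ŷ = 14 + 75 = 89; e = 88.2 − 89 = -0.8
x=80: ŷ = 14 + 80 = 94; e = 91 − 94 = -3
x=85: ŷ = 14 + 85 = 99; e = 99.8 − 99 = 0.8
Largest |e| is 5.4 at x = 70, residual 5.4.

e = 5.4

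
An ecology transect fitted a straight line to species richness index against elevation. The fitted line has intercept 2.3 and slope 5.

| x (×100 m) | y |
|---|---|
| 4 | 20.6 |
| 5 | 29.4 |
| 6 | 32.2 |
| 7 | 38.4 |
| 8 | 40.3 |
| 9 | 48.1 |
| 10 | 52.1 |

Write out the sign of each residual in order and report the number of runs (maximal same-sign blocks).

7 runs

x=4: ŷ = 2.3 + 5·4 = 22.3; r = 20.6 − 22.3 = -1.7
x=5: ŷ = 2.3 + 5·5 = 27.3; r = 29.4 − 27.3 = 2.1
x=6: ŷ = 2.3 + 5·6 = 32.3; r = 32.2 − 32.3 = -0.1
x=7: ŷ = 2.3 + 5·7 = 37.3; r = 38.4 − 37.3 = 1.1
x=8: ŷ = 2.3 + 5·8 = 42.3; r = 40.3 − 42.3 = -2
x=9: ŷ = 2.3 + 5·9 = 47.3; r = 48.1 − 47.3 = 0.8
x=10: ŷ = 2.3 + 5·10 = 52.3; r = 52.1 − 52.3 = -0.2
Signs: − + − + − + −
Runs: −×1, +×1, −×1, +×1, −×1, +×1, −×1 → 7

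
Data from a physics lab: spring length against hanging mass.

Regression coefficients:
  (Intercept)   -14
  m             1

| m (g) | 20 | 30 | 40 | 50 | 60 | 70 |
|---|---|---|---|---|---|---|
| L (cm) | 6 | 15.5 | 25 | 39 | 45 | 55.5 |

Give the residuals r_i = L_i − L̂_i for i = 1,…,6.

m=20: L̂ = -14 + 20 = 6; r = 6 − 6 = 0
m=30: L̂ = -14 + 30 = 16; r = 15.5 − 16 = -0.5
m=40: L̂ = -14 + 40 = 26; r = 25 − 26 = -1
m=50: L̂ = -14 + 50 = 36; r = 39 − 36 = 3
m=60: L̂ = -14 + 60 = 46; r = 45 − 46 = -1
m=70: L̂ = -14 + 70 = 56; r = 55.5 − 56 = -0.5

0, -0.5, -1, 3, -1, -0.5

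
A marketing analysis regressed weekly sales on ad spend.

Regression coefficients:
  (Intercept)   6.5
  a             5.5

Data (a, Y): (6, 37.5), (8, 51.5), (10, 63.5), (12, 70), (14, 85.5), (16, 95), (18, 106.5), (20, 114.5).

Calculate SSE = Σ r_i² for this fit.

SSE = 24.5

a=6: ŷ = 6.5 + 5.5·6 = 39.5; r = 37.5 − 39.5 = -2
a=8: ŷ = 6.5 + 5.5·8 = 50.5; r = 51.5 − 50.5 = 1
a=10: ŷ = 6.5 + 5.5·10 = 61.5; r = 63.5 − 61.5 = 2
a=12: ŷ = 6.5 + 5.5·12 = 72.5; r = 70 − 72.5 = -2.5
a=14: ŷ = 6.5 + 5.5·14 = 83.5; r = 85.5 − 83.5 = 2
a=16: ŷ = 6.5 + 5.5·16 = 94.5; r = 95 − 94.5 = 0.5
a=18: ŷ = 6.5 + 5.5·18 = 105.5; r = 106.5 − 105.5 = 1
a=20: ŷ = 6.5 + 5.5·20 = 116.5; r = 114.5 − 116.5 = -2
SSE = 4 + 1 + 4 + 6.25 + 4 + 0.25 + 1 + 4 = 24.5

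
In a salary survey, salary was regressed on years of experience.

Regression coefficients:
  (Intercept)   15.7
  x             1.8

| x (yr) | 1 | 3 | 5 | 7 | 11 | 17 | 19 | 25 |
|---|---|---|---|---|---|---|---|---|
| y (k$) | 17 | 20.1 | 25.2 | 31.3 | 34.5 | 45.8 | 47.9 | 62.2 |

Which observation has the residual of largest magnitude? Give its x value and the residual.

x=1: ŷ = 15.7 + 1.8·1 = 17.5; r = 17 − 17.5 = -0.5
x=3: ŷ = 15.7 + 1.8·3 = 21.1; r = 20.1 − 21.1 = -1
x=5: ŷ = 15.7 + 1.8·5 = 24.7; r = 25.2 − 24.7 = 0.5
x=7: ŷ = 15.7 + 1.8·7 = 28.3; r = 31.3 − 28.3 = 3
x=11: ŷ = 15.7 + 1.8·11 = 35.5; r = 34.5 − 35.5 = -1
x=17: ŷ = 15.7 + 1.8·17 = 46.3; r = 45.8 − 46.3 = -0.5
x=19: ŷ = 15.7 + 1.8·19 = 49.9; r = 47.9 − 49.9 = -2
x=25: ŷ = 15.7 + 1.8·25 = 60.7; r = 62.2 − 60.7 = 1.5
Largest |r| is 3 at x = 7, residual 3.

x = 7, r = 3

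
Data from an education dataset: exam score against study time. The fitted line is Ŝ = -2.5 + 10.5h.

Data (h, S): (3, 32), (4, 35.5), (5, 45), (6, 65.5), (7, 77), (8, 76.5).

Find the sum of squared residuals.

h=3: Ŝ = -2.5 + 10.5·3 = 29; r = 32 − 29 = 3
h=4: Ŝ = -2.5 + 10.5·4 = 39.5; r = 35.5 − 39.5 = -4
h=5: Ŝ = -2.5 + 10.5·5 = 50; r = 45 − 50 = -5
h=6: Ŝ = -2.5 + 10.5·6 = 60.5; r = 65.5 − 60.5 = 5
h=7: Ŝ = -2.5 + 10.5·7 = 71; r = 77 − 71 = 6
h=8: Ŝ = -2.5 + 10.5·8 = 81.5; r = 76.5 − 81.5 = -5
SSE = 9 + 16 + 25 + 25 + 36 + 25 = 136

SSE = 136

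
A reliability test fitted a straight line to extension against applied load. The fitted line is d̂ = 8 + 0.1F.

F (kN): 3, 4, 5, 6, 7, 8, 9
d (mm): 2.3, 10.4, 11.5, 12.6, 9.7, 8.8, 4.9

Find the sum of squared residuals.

F=3: d̂ = 8 + 0.1·3 = 8.3; e = 2.3 − 8.3 = -6
F=4: d̂ = 8 + 0.1·4 = 8.4; e = 10.4 − 8.4 = 2
F=5: d̂ = 8 + 0.1·5 = 8.5; e = 11.5 − 8.5 = 3
F=6: d̂ = 8 + 0.1·6 = 8.6; e = 12.6 − 8.6 = 4
F=7: d̂ = 8 + 0.1·7 = 8.7; e = 9.7 − 8.7 = 1
F=8: d̂ = 8 + 0.1·8 = 8.8; e = 8.8 − 8.8 = 0
F=9: d̂ = 8 + 0.1·9 = 8.9; e = 4.9 − 8.9 = -4
SSE = 36 + 4 + 9 + 16 + 1 + 0 + 16 = 82

SSE = 82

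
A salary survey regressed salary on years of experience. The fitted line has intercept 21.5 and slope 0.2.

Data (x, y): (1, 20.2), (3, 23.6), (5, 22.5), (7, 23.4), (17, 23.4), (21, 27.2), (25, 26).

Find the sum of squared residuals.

SSE = 9.5

x=1: ŷ = 21.5 + 0.2·1 = 21.7; e = 20.2 − 21.7 = -1.5
x=3: ŷ = 21.5 + 0.2·3 = 22.1; e = 23.6 − 22.1 = 1.5
x=5: ŷ = 21.5 + 0.2·5 = 22.5; e = 22.5 − 22.5 = 0
x=7: ŷ = 21.5 + 0.2·7 = 22.9; e = 23.4 − 22.9 = 0.5
x=17: ŷ = 21.5 + 0.2·17 = 24.9; e = 23.4 − 24.9 = -1.5
x=21: ŷ = 21.5 + 0.2·21 = 25.7; e = 27.2 − 25.7 = 1.5
x=25: ŷ = 21.5 + 0.2·25 = 26.5; e = 26 − 26.5 = -0.5
SSE = 2.25 + 2.25 + 0 + 0.25 + 2.25 + 2.25 + 0.25 = 9.5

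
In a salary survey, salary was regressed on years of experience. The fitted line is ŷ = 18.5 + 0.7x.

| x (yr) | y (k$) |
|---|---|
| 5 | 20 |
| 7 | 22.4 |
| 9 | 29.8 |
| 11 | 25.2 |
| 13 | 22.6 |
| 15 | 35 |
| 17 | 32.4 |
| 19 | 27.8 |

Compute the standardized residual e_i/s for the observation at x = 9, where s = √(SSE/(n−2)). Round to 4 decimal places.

x=5: ŷ = 18.5 + 0.7·5 = 22; e = 20 − 22 = -2
x=7: ŷ = 18.5 + 0.7·7 = 23.4; e = 22.4 − 23.4 = -1
x=9: ŷ = 18.5 + 0.7·9 = 24.8; e = 29.8 − 24.8 = 5
x=11: ŷ = 18.5 + 0.7·11 = 26.2; e = 25.2 − 26.2 = -1
x=13: ŷ = 18.5 + 0.7·13 = 27.6; e = 22.6 − 27.6 = -5
x=15: ŷ = 18.5 + 0.7·15 = 29; e = 35 − 29 = 6
x=17: ŷ = 18.5 + 0.7·17 = 30.4; e = 32.4 − 30.4 = 2
x=19: ŷ = 18.5 + 0.7·19 = 31.8; e = 27.8 − 31.8 = -4
SSE = 4 + 1 + 25 + 1 + 25 + 36 + 4 + 16 = 112
s = √(112/6) = 4.32049
e/s = 5 / 4.32049 = 1.1573

1.1573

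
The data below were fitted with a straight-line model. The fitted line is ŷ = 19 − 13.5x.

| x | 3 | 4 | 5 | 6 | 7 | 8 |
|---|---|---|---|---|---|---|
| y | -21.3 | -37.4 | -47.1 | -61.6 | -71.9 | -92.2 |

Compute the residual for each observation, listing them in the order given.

0.2, -2.4, 1.4, 0.4, 3.6, -3.2

x=3: ŷ = 19 − 13.5·3 = -21.5; e = -21.3 − (-21.5) = 0.2
x=4: ŷ = 19 − 13.5·4 = -35; e = -37.4 − (-35) = -2.4
x=5: ŷ = 19 − 13.5·5 = -48.5; e = -47.1 − (-48.5) = 1.4
x=6: ŷ = 19 − 13.5·6 = -62; e = -61.6 − (-62) = 0.4
x=7: ŷ = 19 − 13.5·7 = -75.5; e = -71.9 − (-75.5) = 3.6
x=8: ŷ = 19 − 13.5·8 = -89; e = -92.2 − (-89) = -3.2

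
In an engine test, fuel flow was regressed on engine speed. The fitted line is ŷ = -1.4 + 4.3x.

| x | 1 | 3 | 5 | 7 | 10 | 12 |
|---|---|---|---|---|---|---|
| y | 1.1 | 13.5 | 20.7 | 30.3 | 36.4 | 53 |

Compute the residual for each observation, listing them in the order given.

x=1: ŷ = -1.4 + 4.3·1 = 2.9; e = 1.1 − 2.9 = -1.8
x=3: ŷ = -1.4 + 4.3·3 = 11.5; e = 13.5 − 11.5 = 2
x=5: ŷ = -1.4 + 4.3·5 = 20.1; e = 20.7 − 20.1 = 0.6
x=7: ŷ = -1.4 + 4.3·7 = 28.7; e = 30.3 − 28.7 = 1.6
x=10: ŷ = -1.4 + 4.3·10 = 41.6; e = 36.4 − 41.6 = -5.2
x=12: ŷ = -1.4 + 4.3·12 = 50.2; e = 53 − 50.2 = 2.8

-1.8, 2, 0.6, 1.6, -5.2, 2.8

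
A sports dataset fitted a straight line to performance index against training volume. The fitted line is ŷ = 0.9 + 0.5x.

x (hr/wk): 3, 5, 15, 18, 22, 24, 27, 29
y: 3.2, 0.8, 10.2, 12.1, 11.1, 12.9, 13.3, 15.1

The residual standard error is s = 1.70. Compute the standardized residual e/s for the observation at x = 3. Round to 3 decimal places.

ŷ = 0.9 + 0.5·3 = 2.4
e = 3.2 − 2.4 = 0.8
e/s = 0.8 / 1.70 = 0.471

0.471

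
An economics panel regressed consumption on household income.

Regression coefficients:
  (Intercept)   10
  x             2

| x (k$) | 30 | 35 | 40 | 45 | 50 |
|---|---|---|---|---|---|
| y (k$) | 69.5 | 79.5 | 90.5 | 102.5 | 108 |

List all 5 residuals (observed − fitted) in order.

x=30: ŷ = 10 + 2·30 = 70; e = 69.5 − 70 = -0.5
x=35: ŷ = 10 + 2·35 = 80; e = 79.5 − 80 = -0.5
x=40: ŷ = 10 + 2·40 = 90; e = 90.5 − 90 = 0.5
x=45: ŷ = 10 + 2·45 = 100; e = 102.5 − 100 = 2.5
x=50: ŷ = 10 + 2·50 = 110; e = 108 − 110 = -2

-0.5, -0.5, 0.5, 2.5, -2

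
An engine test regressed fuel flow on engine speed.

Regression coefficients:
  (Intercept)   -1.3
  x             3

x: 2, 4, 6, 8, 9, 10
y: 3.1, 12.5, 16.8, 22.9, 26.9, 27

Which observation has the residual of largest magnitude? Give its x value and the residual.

x=2: ŷ = -1.3 + 3·2 = 4.7; e = 3.1 − 4.7 = -1.6
x=4: ŷ = -1.3 + 3·4 = 10.7; e = 12.5 − 10.7 = 1.8
x=6: ŷ = -1.3 + 3·6 = 16.7; e = 16.8 − 16.7 = 0.1
x=8: ŷ = -1.3 + 3·8 = 22.7; e = 22.9 − 22.7 = 0.2
x=9: ŷ = -1.3 + 3·9 = 25.7; e = 26.9 − 25.7 = 1.2
x=10: ŷ = -1.3 + 3·10 = 28.7; e = 27 − 28.7 = -1.7
Largest |e| is 1.8 at x = 4, residual 1.8.

x = 4, e = 1.8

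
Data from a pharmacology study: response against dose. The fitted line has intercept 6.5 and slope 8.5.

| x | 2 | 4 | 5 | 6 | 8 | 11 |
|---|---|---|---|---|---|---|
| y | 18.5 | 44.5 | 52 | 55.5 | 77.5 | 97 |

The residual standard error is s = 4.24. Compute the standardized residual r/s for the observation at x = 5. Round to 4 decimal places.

ŷ = 6.5 + 8.5·5 = 49
r = 52 − 49 = 3
r/s = 3 / 4.24 = 0.7075

0.7075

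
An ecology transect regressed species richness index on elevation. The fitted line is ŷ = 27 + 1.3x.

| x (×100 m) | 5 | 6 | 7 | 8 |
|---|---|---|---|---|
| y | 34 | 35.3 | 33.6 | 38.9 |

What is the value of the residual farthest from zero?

r = -2.5

x=5: ŷ = 27 + 1.3·5 = 33.5; r = 34 − 33.5 = 0.5
x=6: ŷ = 27 + 1.3·6 = 34.8; r = 35.3 − 34.8 = 0.5
x=7: ŷ = 27 + 1.3·7 = 36.1; r = 33.6 − 36.1 = -2.5
x=8: ŷ = 27 + 1.3·8 = 37.4; r = 38.9 − 37.4 = 1.5
Largest |r| is 2.5 at x = 7, residual -2.5.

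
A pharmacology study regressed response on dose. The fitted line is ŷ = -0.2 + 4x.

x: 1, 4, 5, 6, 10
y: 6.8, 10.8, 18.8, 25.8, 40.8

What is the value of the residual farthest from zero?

x=1: ŷ = -0.2 + 4·1 = 3.8; e = 6.8 − 3.8 = 3
x=4: ŷ = -0.2 + 4·4 = 15.8; e = 10.8 − 15.8 = -5
x=5: ŷ = -0.2 + 4·5 = 19.8; e = 18.8 − 19.8 = -1
x=6: ŷ = -0.2 + 4·6 = 23.8; e = 25.8 − 23.8 = 2
x=10: ŷ = -0.2 + 4·10 = 39.8; e = 40.8 − 39.8 = 1
Largest |e| is 5 at x = 4, residual -5.

e = -5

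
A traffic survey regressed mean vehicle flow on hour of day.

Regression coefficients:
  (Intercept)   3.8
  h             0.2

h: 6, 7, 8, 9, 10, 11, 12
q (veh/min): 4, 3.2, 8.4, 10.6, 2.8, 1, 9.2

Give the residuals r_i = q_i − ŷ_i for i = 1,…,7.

-1, -2, 3, 5, -3, -5, 3

h=6: ŷ = 3.8 + 0.2·6 = 5; r = 4 − 5 = -1
h=7: ŷ = 3.8 + 0.2·7 = 5.2; r = 3.2 − 5.2 = -2
h=8: ŷ = 3.8 + 0.2·8 = 5.4; r = 8.4 − 5.4 = 3
h=9: ŷ = 3.8 + 0.2·9 = 5.6; r = 10.6 − 5.6 = 5
h=10: ŷ = 3.8 + 0.2·10 = 5.8; r = 2.8 − 5.8 = -3
h=11: ŷ = 3.8 + 0.2·11 = 6; r = 1 − 6 = -5
h=12: ŷ = 3.8 + 0.2·12 = 6.2; r = 9.2 − 6.2 = 3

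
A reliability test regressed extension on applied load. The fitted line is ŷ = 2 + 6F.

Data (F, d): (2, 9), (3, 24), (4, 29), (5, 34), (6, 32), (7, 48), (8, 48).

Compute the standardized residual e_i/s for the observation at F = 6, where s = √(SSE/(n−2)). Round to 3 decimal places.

F=2: ŷ = 2 + 6·2 = 14; e = 9 − 14 = -5
F=3: ŷ = 2 + 6·3 = 20; e = 24 − 20 = 4
F=4: ŷ = 2 + 6·4 = 26; e = 29 − 26 = 3
F=5: ŷ = 2 + 6·5 = 32; e = 34 − 32 = 2
F=6: ŷ = 2 + 6·6 = 38; e = 32 − 38 = -6
F=7: ŷ = 2 + 6·7 = 44; e = 48 − 44 = 4
F=8: ŷ = 2 + 6·8 = 50; e = 48 − 50 = -2
SSE = 25 + 16 + 9 + 4 + 36 + 16 + 4 = 110
s = √(110/5) = 4.69042
e/s = -6 / 4.69042 = -1.279

-1.279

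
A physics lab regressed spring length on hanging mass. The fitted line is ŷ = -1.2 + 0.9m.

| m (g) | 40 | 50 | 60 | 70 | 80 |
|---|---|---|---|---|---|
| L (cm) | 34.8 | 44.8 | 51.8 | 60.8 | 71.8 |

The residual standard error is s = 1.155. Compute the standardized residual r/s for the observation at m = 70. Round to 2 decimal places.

-0.87

ŷ = -1.2 + 0.9·70 = 61.8
r = 60.8 − 61.8 = -1
r/s = -1 / 1.155 = -0.87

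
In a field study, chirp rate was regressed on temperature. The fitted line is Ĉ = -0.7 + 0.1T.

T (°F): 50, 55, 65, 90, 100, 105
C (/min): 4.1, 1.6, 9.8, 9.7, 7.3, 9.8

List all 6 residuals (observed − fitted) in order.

-0.2, -3.2, 4, 1.4, -2, 0

T=50: Ĉ = -0.7 + 0.1·50 = 4.3; r = 4.1 − 4.3 = -0.2
T=55: Ĉ = -0.7 + 0.1·55 = 4.8; r = 1.6 − 4.8 = -3.2
T=65: Ĉ = -0.7 + 0.1·65 = 5.8; r = 9.8 − 5.8 = 4
T=90: Ĉ = -0.7 + 0.1·90 = 8.3; r = 9.7 − 8.3 = 1.4
T=100: Ĉ = -0.7 + 0.1·100 = 9.3; r = 7.3 − 9.3 = -2
T=105: Ĉ = -0.7 + 0.1·105 = 9.8; r = 9.8 − 9.8 = 0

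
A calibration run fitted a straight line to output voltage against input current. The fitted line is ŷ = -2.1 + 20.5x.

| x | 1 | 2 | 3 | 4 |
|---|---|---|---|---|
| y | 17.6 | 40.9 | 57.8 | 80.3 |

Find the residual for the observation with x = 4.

e = 0.4

ŷ = -2.1 + 20.5·4 = 79.9
e = 80.3 − 79.9 = 0.4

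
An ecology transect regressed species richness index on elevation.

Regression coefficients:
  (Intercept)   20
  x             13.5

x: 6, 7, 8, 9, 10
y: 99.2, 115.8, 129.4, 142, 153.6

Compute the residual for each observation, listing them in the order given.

x=6: ŷ = 20 + 13.5·6 = 101; r = 99.2 − 101 = -1.8
x=7: ŷ = 20 + 13.5·7 = 114.5; r = 115.8 − 114.5 = 1.3
x=8: ŷ = 20 + 13.5·8 = 128; r = 129.4 − 128 = 1.4
x=9: ŷ = 20 + 13.5·9 = 141.5; r = 142 − 141.5 = 0.5
x=10: ŷ = 20 + 13.5·10 = 155; r = 153.6 − 155 = -1.4

-1.8, 1.3, 1.4, 0.5, -1.4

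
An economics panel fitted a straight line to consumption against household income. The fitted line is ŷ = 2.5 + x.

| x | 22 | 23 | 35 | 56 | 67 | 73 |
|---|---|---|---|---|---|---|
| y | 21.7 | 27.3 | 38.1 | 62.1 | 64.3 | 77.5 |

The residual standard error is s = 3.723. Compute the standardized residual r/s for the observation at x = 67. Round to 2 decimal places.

ŷ = 2.5 + 67 = 69.5
r = 64.3 − 69.5 = -5.2
r/s = -5.2 / 3.723 = -1.40

-1.40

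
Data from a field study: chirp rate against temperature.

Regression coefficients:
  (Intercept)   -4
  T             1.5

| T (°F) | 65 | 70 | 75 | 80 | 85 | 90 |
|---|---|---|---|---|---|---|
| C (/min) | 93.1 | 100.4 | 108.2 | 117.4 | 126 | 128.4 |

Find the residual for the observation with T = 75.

Ĉ = -4 + 1.5·75 = 108.5
r = 108.2 − 108.5 = -0.3

r = -0.3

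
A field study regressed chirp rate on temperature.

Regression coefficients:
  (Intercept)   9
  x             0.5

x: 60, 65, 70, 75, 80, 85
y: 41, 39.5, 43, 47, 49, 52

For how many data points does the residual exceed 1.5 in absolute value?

x=60: ŷ = 9 + 0.5·60 = 39; r = 41 − 39 = 2
x=65: ŷ = 9 + 0.5·65 = 41.5; r = 39.5 − 41.5 = -2
x=70: ŷ = 9 + 0.5·70 = 44; r = 43 − 44 = -1
x=75: ŷ = 9 + 0.5·75 = 46.5; r = 47 − 46.5 = 0.5
x=80: ŷ = 9 + 0.5·80 = 49; r = 49 − 49 = 0
x=85: ŷ = 9 + 0.5·85 = 51.5; r = 52 − 51.5 = 0.5
|r| > 1.5: x=60 (|r|=2), x=65 (|r|=2) → 2

2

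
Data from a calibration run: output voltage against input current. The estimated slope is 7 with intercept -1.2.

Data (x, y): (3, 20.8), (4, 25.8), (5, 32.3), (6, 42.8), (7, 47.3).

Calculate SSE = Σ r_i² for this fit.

SSE = 8.5

x=3: ŷ = -1.2 + 7·3 = 19.8; r = 20.8 − 19.8 = 1
x=4: ŷ = -1.2 + 7·4 = 26.8; r = 25.8 − 26.8 = -1
x=5: ŷ = -1.2 + 7·5 = 33.8; r = 32.3 − 33.8 = -1.5
x=6: ŷ = -1.2 + 7·6 = 40.8; r = 42.8 − 40.8 = 2
x=7: ŷ = -1.2 + 7·7 = 47.8; r = 47.3 − 47.8 = -0.5
SSE = 1 + 1 + 2.25 + 4 + 0.25 = 8.5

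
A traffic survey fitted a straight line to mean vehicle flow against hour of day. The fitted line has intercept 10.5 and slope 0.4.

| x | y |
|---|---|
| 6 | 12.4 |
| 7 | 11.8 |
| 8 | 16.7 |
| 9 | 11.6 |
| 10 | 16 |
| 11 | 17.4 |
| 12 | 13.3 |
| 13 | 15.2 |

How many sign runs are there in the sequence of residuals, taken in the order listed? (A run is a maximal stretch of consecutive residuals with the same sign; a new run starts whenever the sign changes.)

x=6: ŷ = 10.5 + 0.4·6 = 12.9; e = 12.4 − 12.9 = -0.5
x=7: ŷ = 10.5 + 0.4·7 = 13.3; e = 11.8 − 13.3 = -1.5
x=8: ŷ = 10.5 + 0.4·8 = 13.7; e = 16.7 − 13.7 = 3
x=9: ŷ = 10.5 + 0.4·9 = 14.1; e = 11.6 − 14.1 = -2.5
x=10: ŷ = 10.5 + 0.4·10 = 14.5; e = 16 − 14.5 = 1.5
x=11: ŷ = 10.5 + 0.4·11 = 14.9; e = 17.4 − 14.9 = 2.5
x=12: ŷ = 10.5 + 0.4·12 = 15.3; e = 13.3 − 15.3 = -2
x=13: ŷ = 10.5 + 0.4·13 = 15.7; e = 15.2 − 15.7 = -0.5
Signs: − − + − + + − −
Runs: −×2, +×1, −×1, +×2, −×2 → 5

5 runs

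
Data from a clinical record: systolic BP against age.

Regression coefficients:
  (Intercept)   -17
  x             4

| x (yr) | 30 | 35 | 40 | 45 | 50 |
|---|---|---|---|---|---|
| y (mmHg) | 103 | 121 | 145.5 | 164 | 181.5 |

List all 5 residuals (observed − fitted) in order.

0, -2, 2.5, 1, -1.5

x=30: ŷ = -17 + 4·30 = 103; e = 103 − 103 = 0
x=35: ŷ = -17 + 4·35 = 123; e = 121 − 123 = -2
x=40: ŷ = -17 + 4·40 = 143; e = 145.5 − 143 = 2.5
x=45: ŷ = -17 + 4·45 = 163; e = 164 − 163 = 1
x=50: ŷ = -17 + 4·50 = 183; e = 181.5 − 183 = -1.5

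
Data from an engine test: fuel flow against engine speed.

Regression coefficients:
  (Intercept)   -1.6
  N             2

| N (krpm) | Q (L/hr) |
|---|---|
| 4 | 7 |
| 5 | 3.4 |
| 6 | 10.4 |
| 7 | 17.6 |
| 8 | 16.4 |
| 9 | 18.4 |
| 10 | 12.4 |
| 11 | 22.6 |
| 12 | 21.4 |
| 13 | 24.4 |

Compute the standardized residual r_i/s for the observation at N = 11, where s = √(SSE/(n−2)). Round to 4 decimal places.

0.6154

N=4: Q̂ = -1.6 + 2·4 = 6.4; r = 7 − 6.4 = 0.6
N=5: Q̂ = -1.6 + 2·5 = 8.4; r = 3.4 − 8.4 = -5
N=6: Q̂ = -1.6 + 2·6 = 10.4; r = 10.4 − 10.4 = 0
N=7: Q̂ = -1.6 + 2·7 = 12.4; r = 17.6 − 12.4 = 5.2
N=8: Q̂ = -1.6 + 2·8 = 14.4; r = 16.4 − 14.4 = 2
N=9: Q̂ = -1.6 + 2·9 = 16.4; r = 18.4 − 16.4 = 2
N=10: Q̂ = -1.6 + 2·10 = 18.4; r = 12.4 − 18.4 = -6
N=11: Q̂ = -1.6 + 2·11 = 20.4; r = 22.6 − 20.4 = 2.2
N=12: Q̂ = -1.6 + 2·12 = 22.4; r = 21.4 − 22.4 = -1
N=13: Q̂ = -1.6 + 2·13 = 24.4; r = 24.4 − 24.4 = 0
SSE = 0.36 + 25 + 0 + 27.04 + 4 + 4 + 36 + 4.84 + 1 + 0 = 102.24
s = √(102.24/8) = 3.57491
r/s = 2.2 / 3.57491 = 0.6154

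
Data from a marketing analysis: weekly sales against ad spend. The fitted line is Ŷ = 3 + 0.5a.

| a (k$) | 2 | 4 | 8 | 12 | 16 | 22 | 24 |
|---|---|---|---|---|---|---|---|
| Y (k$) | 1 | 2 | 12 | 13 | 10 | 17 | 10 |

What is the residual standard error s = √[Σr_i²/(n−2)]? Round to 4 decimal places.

s = 4.3359

a=2: Ŷ = 3 + 0.5·2 = 4; r = 1 − 4 = -3
a=4: Ŷ = 3 + 0.5·4 = 5; r = 2 − 5 = -3
a=8: Ŷ = 3 + 0.5·8 = 7; r = 12 − 7 = 5
a=12: Ŷ = 3 + 0.5·12 = 9; r = 13 − 9 = 4
a=16: Ŷ = 3 + 0.5·16 = 11; r = 10 − 11 = -1
a=22: Ŷ = 3 + 0.5·22 = 14; r = 17 − 14 = 3
a=24: Ŷ = 3 + 0.5·24 = 15; r = 10 − 15 = -5
SSE = 9 + 9 + 25 + 16 + 1 + 9 + 25 = 94
s = √(94/5) = √18.8 ≈ 4.3359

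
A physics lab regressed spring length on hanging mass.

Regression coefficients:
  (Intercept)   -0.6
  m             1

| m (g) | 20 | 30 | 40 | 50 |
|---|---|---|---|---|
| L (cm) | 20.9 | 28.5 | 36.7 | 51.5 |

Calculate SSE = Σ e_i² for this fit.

SSE = 14.76

m=20: L̂ = -0.6 + 20 = 19.4; e = 20.9 − 19.4 = 1.5
m=30: L̂ = -0.6 + 30 = 29.4; e = 28.5 − 29.4 = -0.9
m=40: L̂ = -0.6 + 40 = 39.4; e = 36.7 − 39.4 = -2.7
m=50: L̂ = -0.6 + 50 = 49.4; e = 51.5 − 49.4 = 2.1
SSE = 2.25 + 0.81 + 7.29 + 4.41 = 14.76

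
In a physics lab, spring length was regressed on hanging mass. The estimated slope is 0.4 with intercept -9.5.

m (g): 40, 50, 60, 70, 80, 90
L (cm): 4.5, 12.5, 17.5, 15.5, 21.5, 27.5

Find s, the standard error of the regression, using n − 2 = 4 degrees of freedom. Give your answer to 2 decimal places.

s = 2.65

m=40: ŷ = -9.5 + 0.4·40 = 6.5; r = 4.5 − 6.5 = -2
m=50: ŷ = -9.5 + 0.4·50 = 10.5; r = 12.5 − 10.5 = 2
m=60: ŷ = -9.5 + 0.4·60 = 14.5; r = 17.5 − 14.5 = 3
m=70: ŷ = -9.5 + 0.4·70 = 18.5; r = 15.5 − 18.5 = -3
m=80: ŷ = -9.5 + 0.4·80 = 22.5; r = 21.5 − 22.5 = -1
m=90: ŷ = -9.5 + 0.4·90 = 26.5; r = 27.5 − 26.5 = 1
SSE = 4 + 4 + 9 + 9 + 1 + 1 = 28
s = √(28/4) = √7 ≈ 2.65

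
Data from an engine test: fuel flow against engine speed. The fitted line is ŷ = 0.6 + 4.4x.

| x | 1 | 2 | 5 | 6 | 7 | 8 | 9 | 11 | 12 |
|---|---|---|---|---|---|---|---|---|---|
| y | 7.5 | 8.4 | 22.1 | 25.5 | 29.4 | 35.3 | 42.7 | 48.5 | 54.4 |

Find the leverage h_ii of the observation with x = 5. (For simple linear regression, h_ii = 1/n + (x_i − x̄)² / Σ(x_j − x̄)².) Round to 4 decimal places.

h = 0.1394

x̄ = (1 + 2 + 5 + 6 + 7 + 8 + 9 + 11 + 12)/9 = 6.77778
Σ(x − x̄)² = 33.3827 + 22.8272 + 3.16049 + 0.604938 + 0.0493827 + 1.49383 + 4.93827 + 17.8272 + 27.2716 = 111.556
h = 1/9 + (-1.77778)²/111.556 = 0.111111 + 0.0283311 = 0.1394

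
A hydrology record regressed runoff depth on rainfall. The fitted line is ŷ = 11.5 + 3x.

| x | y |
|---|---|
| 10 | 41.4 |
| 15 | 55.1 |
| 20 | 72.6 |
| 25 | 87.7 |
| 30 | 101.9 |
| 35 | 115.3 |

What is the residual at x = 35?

ŷ = 11.5 + 3·35 = 116.5
e = 115.3 − 116.5 = -1.2

e = -1.2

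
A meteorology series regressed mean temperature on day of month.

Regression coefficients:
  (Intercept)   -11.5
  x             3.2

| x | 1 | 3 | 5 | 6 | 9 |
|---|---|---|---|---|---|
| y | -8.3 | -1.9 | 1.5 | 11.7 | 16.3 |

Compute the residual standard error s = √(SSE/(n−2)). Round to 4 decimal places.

x=1: ŷ = -11.5 + 3.2·1 = -8.3; e = -8.3 − (-8.3) = 0
x=3: ŷ = -11.5 + 3.2·3 = -1.9; e = -1.9 − (-1.9) = 0
x=5: ŷ = -11.5 + 3.2·5 = 4.5; e = 1.5 − 4.5 = -3
x=6: ŷ = -11.5 + 3.2·6 = 7.7; e = 11.7 − 7.7 = 4
x=9: ŷ = -11.5 + 3.2·9 = 17.3; e = 16.3 − 17.3 = -1
SSE = 0 + 0 + 9 + 16 + 1 = 26
s = √(26/3) = √8.66667 ≈ 2.9439

s = 2.9439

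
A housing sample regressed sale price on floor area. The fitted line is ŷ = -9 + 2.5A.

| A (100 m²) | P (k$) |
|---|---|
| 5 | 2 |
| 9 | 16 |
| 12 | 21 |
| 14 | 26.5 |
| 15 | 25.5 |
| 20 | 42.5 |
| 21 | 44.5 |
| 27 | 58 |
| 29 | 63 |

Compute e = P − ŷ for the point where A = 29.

e = -0.5

ŷ = -9 + 2.5·29 = 63.5
e = 63 − 63.5 = -0.5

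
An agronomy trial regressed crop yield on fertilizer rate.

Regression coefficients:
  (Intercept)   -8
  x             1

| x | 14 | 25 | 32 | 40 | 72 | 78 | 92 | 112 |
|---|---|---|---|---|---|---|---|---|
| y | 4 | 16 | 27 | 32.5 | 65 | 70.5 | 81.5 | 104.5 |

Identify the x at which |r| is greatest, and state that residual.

x=14: ŷ = -8 + 14 = 6; r = 4 − 6 = -2
x=25: ŷ = -8 + 25 = 17; r = 16 − 17 = -1
x=32: ŷ = -8 + 32 = 24; r = 27 − 24 = 3
x=40: ŷ = -8 + 40 = 32; r = 32.5 − 32 = 0.5
x=72: ŷ = -8 + 72 = 64; r = 65 − 64 = 1
x=78: ŷ = -8 + 78 = 70; r = 70.5 − 70 = 0.5
x=92: ŷ = -8 + 92 = 84; r = 81.5 − 84 = -2.5
x=112: ŷ = -8 + 112 = 104; r = 104.5 − 104 = 0.5
Largest |r| is 3 at x = 32, residual 3.

x = 32, r = 3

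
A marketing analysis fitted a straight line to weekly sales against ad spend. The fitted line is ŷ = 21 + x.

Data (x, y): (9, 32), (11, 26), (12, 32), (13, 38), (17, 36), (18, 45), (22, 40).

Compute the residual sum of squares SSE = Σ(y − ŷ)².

x=9: ŷ = 21 + 9 = 30; r = 32 − 30 = 2
x=11: ŷ = 21 + 11 = 32; r = 26 − 32 = -6
x=12: ŷ = 21 + 12 = 33; r = 32 − 33 = -1
x=13: ŷ = 21 + 13 = 34; r = 38 − 34 = 4
x=17: ŷ = 21 + 17 = 38; r = 36 − 38 = -2
x=18: ŷ = 21 + 18 = 39; r = 45 − 39 = 6
x=22: ŷ = 21 + 22 = 43; r = 40 − 43 = -3
SSE = 4 + 36 + 1 + 16 + 4 + 36 + 9 = 106

SSE = 106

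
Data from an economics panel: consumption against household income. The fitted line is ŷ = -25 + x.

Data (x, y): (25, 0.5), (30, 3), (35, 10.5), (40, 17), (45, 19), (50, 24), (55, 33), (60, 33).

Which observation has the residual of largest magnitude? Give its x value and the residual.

x=25: ŷ = -25 + 25 = 0; e = 0.5 − 0 = 0.5
x=30: ŷ = -25 + 30 = 5; e = 3 − 5 = -2
x=35: ŷ = -25 + 35 = 10; e = 10.5 − 10 = 0.5
x=40: ŷ = -25 + 40 = 15; e = 17 − 15 = 2
x=45: ŷ = -25 + 45 = 20; e = 19 − 20 = -1
x=50: ŷ = -25 + 50 = 25; e = 24 − 25 = -1
x=55: ŷ = -25 + 55 = 30; e = 33 − 30 = 3
x=60: ŷ = -25 + 60 = 35; e = 33 − 35 = -2
Largest |e| is 3 at x = 55, residual 3.

x = 55, e = 3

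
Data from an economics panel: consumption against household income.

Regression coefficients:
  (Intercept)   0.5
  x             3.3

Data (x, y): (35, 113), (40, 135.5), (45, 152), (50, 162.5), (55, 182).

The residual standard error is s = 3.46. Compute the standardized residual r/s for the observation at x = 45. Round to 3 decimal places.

ŷ = 0.5 + 3.3·45 = 149
r = 152 − 149 = 3
r/s = 3 / 3.46 = 0.867

0.867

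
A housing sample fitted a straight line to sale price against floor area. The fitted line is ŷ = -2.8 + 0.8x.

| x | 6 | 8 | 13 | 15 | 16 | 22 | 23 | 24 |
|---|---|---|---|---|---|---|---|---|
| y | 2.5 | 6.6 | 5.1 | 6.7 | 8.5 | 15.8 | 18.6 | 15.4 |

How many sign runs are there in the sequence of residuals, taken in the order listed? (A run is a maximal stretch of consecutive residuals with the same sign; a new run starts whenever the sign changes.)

x=6: ŷ = -2.8 + 0.8·6 = 2; e = 2.5 − 2 = 0.5
x=8: ŷ = -2.8 + 0.8·8 = 3.6; e = 6.6 − 3.6 = 3
x=13: ŷ = -2.8 + 0.8·13 = 7.6; e = 5.1 − 7.6 = -2.5
x=15: ŷ = -2.8 + 0.8·15 = 9.2; e = 6.7 − 9.2 = -2.5
x=16: ŷ = -2.8 + 0.8·16 = 10; e = 8.5 − 10 = -1.5
x=22: ŷ = -2.8 + 0.8·22 = 14.8; e = 15.8 − 14.8 = 1
x=23: ŷ = -2.8 + 0.8·23 = 15.6; e = 18.6 − 15.6 = 3
x=24: ŷ = -2.8 + 0.8·24 = 16.4; e = 15.4 − 16.4 = -1
Signs: + + − − − + + −
Runs: +×2, −×3, +×2, −×1 → 4

4 runs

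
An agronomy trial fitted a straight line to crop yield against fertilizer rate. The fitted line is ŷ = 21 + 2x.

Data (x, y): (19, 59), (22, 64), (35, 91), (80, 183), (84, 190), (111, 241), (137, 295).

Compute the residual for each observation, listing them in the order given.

0, -1, 0, 2, 1, -2, 0

x=19: ŷ = 21 + 2·19 = 59; e = 59 − 59 = 0
x=22: ŷ = 21 + 2·22 = 65; e = 64 − 65 = -1
x=35: ŷ = 21 + 2·35 = 91; e = 91 − 91 = 0
x=80: ŷ = 21 + 2·80 = 181; e = 183 − 181 = 2
x=84: ŷ = 21 + 2·84 = 189; e = 190 − 189 = 1
x=111: ŷ = 21 + 2·111 = 243; e = 241 − 243 = -2
x=137: ŷ = 21 + 2·137 = 295; e = 295 − 295 = 0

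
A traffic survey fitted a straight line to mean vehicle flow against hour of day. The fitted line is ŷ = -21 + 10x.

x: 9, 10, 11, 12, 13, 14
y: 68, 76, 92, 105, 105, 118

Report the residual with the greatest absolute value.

r = 6

x=9: ŷ = -21 + 10·9 = 69; r = 68 − 69 = -1
x=10: ŷ = -21 + 10·10 = 79; r = 76 − 79 = -3
x=11: ŷ = -21 + 10·11 = 89; r = 92 − 89 = 3
x=12: ŷ = -21 + 10·12 = 99; r = 105 − 99 = 6
x=13: ŷ = -21 + 10·13 = 109; r = 105 − 109 = -4
x=14: ŷ = -21 + 10·14 = 119; r = 118 − 119 = -1
Largest |r| is 6 at x = 12, residual 6.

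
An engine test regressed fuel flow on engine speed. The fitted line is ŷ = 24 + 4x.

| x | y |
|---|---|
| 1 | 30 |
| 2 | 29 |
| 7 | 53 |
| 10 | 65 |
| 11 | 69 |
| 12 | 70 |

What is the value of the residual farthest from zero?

x=1: ŷ = 24 + 4·1 = 28; e = 30 − 28 = 2
x=2: ŷ = 24 + 4·2 = 32; e = 29 − 32 = -3
x=7: ŷ = 24 + 4·7 = 52; e = 53 − 52 = 1
x=10: ŷ = 24 + 4·10 = 64; e = 65 − 64 = 1
x=11: ŷ = 24 + 4·11 = 68; e = 69 − 68 = 1
x=12: ŷ = 24 + 4·12 = 72; e = 70 − 72 = -2
Largest |e| is 3 at x = 2, residual -3.

e = -3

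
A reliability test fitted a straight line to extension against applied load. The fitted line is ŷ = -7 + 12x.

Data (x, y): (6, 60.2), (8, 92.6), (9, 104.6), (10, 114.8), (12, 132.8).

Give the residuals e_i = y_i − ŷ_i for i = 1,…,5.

-4.8, 3.6, 3.6, 1.8, -4.2

x=6: ŷ = -7 + 12·6 = 65; e = 60.2 − 65 = -4.8
x=8: ŷ = -7 + 12·8 = 89; e = 92.6 − 89 = 3.6
x=9: ŷ = -7 + 12·9 = 101; e = 104.6 − 101 = 3.6
x=10: ŷ = -7 + 12·10 = 113; e = 114.8 − 113 = 1.8
x=12: ŷ = -7 + 12·12 = 137; e = 132.8 − 137 = -4.2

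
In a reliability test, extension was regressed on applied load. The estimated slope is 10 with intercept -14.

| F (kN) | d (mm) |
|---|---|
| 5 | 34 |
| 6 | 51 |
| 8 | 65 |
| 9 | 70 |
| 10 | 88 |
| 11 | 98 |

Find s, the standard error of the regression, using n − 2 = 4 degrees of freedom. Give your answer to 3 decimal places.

F=5: ŷ = -14 + 10·5 = 36; e = 34 − 36 = -2
F=6: ŷ = -14 + 10·6 = 46; e = 51 − 46 = 5
F=8: ŷ = -14 + 10·8 = 66; e = 65 − 66 = -1
F=9: ŷ = -14 + 10·9 = 76; e = 70 − 76 = -6
F=10: ŷ = -14 + 10·10 = 86; e = 88 − 86 = 2
F=11: ŷ = -14 + 10·11 = 96; e = 98 − 96 = 2
SSE = 4 + 25 + 1 + 36 + 4 + 4 = 74
s = √(74/4) = √18.5 ≈ 4.301

s = 4.301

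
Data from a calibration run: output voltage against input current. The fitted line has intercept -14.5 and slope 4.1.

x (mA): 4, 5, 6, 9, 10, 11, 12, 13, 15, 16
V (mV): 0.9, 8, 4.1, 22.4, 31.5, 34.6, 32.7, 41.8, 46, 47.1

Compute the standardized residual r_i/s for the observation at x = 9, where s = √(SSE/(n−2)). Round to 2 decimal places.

0.00

x=4: ŷ = -14.5 + 4.1·4 = 1.9; r = 0.9 − 1.9 = -1
x=5: ŷ = -14.5 + 4.1·5 = 6; r = 8 − 6 = 2
x=6: ŷ = -14.5 + 4.1·6 = 10.1; r = 4.1 − 10.1 = -6
x=9: ŷ = -14.5 + 4.1·9 = 22.4; r = 22.4 − 22.4 = 0
x=10: ŷ = -14.5 + 4.1·10 = 26.5; r = 31.5 − 26.5 = 5
x=11: ŷ = -14.5 + 4.1·11 = 30.6; r = 34.6 − 30.6 = 4
x=12: ŷ = -14.5 + 4.1·12 = 34.7; r = 32.7 − 34.7 = -2
x=13: ŷ = -14.5 + 4.1·13 = 38.8; r = 41.8 − 38.8 = 3
x=15: ŷ = -14.5 + 4.1·15 = 47; r = 46 − 47 = -1
x=16: ŷ = -14.5 + 4.1·16 = 51.1; r = 47.1 − 51.1 = -4
SSE = 1 + 4 + 36 + 0 + 25 + 16 + 4 + 9 + 1 + 16 = 112
s = √(112/8) = 3.74166
r/s = 0 / 3.74166 = 0.00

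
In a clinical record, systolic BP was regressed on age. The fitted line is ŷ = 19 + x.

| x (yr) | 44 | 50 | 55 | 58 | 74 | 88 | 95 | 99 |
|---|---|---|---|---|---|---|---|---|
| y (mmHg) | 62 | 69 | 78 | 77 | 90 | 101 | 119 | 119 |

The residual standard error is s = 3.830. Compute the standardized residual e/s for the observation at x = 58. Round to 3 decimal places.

0.000

ŷ = 19 + 58 = 77
e = 77 − 77 = 0
e/s = 0 / 3.830 = 0.000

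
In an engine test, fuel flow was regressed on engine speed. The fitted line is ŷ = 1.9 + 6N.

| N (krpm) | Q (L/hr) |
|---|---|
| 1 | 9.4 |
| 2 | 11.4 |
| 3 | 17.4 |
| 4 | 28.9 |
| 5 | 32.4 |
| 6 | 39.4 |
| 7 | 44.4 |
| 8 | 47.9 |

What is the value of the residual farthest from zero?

e = 3

N=1: ŷ = 1.9 + 6·1 = 7.9; e = 9.4 − 7.9 = 1.5
N=2: ŷ = 1.9 + 6·2 = 13.9; e = 11.4 − 13.9 = -2.5
N=3: ŷ = 1.9 + 6·3 = 19.9; e = 17.4 − 19.9 = -2.5
N=4: ŷ = 1.9 + 6·4 = 25.9; e = 28.9 − 25.9 = 3
N=5: ŷ = 1.9 + 6·5 = 31.9; e = 32.4 − 31.9 = 0.5
N=6: ŷ = 1.9 + 6·6 = 37.9; e = 39.4 − 37.9 = 1.5
N=7: ŷ = 1.9 + 6·7 = 43.9; e = 44.4 − 43.9 = 0.5
N=8: ŷ = 1.9 + 6·8 = 49.9; e = 47.9 − 49.9 = -2
Largest |e| is 3 at N = 4, residual 3.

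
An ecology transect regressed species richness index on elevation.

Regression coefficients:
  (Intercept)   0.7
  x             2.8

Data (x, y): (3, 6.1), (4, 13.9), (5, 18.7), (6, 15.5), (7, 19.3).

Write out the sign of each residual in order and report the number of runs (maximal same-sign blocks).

x=3: ŷ = 0.7 + 2.8·3 = 9.1; r = 6.1 − 9.1 = -3
x=4: ŷ = 0.7 + 2.8·4 = 11.9; r = 13.9 − 11.9 = 2
x=5: ŷ = 0.7 + 2.8·5 = 14.7; r = 18.7 − 14.7 = 4
x=6: ŷ = 0.7 + 2.8·6 = 17.5; r = 15.5 − 17.5 = -2
x=7: ŷ = 0.7 + 2.8·7 = 20.3; r = 19.3 − 20.3 = -1
Signs: − + + − −
Runs: −×1, +×2, −×2 → 3

3 runs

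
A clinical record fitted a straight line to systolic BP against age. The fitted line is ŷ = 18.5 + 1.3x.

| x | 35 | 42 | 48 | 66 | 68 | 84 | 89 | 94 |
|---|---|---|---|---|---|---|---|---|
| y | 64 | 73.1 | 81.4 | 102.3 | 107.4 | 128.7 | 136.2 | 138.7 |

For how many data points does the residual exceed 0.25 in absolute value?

6

x=35: ŷ = 18.5 + 1.3·35 = 64; r = 64 − 64 = 0
x=42: ŷ = 18.5 + 1.3·42 = 73.1; r = 73.1 − 73.1 = 0
x=48: ŷ = 18.5 + 1.3·48 = 80.9; r = 81.4 − 80.9 = 0.5
x=66: ŷ = 18.5 + 1.3·66 = 104.3; r = 102.3 − 104.3 = -2
x=68: ŷ = 18.5 + 1.3·68 = 106.9; r = 107.4 − 106.9 = 0.5
x=84: ŷ = 18.5 + 1.3·84 = 127.7; r = 128.7 − 127.7 = 1
x=89: ŷ = 18.5 + 1.3·89 = 134.2; r = 136.2 − 134.2 = 2
x=94: ŷ = 18.5 + 1.3·94 = 140.7; r = 138.7 − 140.7 = -2
|r| > 0.25: x=48 (|r|=0.5), x=66 (|r|=2), x=68 (|r|=0.5), x=84 (|r|=1), x=89 (|r|=2), x=94 (|r|=2) → 6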